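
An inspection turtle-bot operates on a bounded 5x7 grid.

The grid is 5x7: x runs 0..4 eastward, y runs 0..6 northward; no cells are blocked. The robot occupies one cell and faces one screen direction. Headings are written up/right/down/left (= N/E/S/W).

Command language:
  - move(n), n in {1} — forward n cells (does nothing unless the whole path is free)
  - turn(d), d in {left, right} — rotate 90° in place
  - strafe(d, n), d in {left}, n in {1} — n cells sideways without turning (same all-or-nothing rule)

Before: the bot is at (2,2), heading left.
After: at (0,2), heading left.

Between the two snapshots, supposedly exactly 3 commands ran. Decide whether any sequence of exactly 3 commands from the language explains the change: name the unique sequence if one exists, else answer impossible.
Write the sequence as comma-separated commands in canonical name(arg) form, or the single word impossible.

move(1), move(1), move(1)

key: the third move(1) would leave the grid, so it does nothing
initial: at (2,2), heading left
t=1 move(1) ⇒ at (1,2), heading left
t=2 move(1) ⇒ at (0,2), heading left
t=3 move(1) ⇒ at (0,2), heading left
all 64 alternatives checked — unique.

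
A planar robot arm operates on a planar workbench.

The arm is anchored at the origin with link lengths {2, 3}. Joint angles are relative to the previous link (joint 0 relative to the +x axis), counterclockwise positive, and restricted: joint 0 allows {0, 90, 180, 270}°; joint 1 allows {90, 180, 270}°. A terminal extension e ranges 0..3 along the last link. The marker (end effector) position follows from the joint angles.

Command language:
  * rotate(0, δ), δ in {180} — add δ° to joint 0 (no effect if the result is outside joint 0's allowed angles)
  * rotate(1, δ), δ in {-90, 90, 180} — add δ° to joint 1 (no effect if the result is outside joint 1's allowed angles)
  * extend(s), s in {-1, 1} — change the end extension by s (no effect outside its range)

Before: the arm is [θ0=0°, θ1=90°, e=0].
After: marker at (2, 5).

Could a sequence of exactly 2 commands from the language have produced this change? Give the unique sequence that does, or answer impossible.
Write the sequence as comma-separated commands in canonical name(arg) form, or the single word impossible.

t0: [θ0=0°, θ1=90°, e=0]
step 1 (extend(1)): [θ0=0°, θ1=90°, e=1]
step 2 (extend(1)): [θ0=0°, θ1=90°, e=2]
uniquely the one of 36 2-step routes that fits.

extend(1), extend(1)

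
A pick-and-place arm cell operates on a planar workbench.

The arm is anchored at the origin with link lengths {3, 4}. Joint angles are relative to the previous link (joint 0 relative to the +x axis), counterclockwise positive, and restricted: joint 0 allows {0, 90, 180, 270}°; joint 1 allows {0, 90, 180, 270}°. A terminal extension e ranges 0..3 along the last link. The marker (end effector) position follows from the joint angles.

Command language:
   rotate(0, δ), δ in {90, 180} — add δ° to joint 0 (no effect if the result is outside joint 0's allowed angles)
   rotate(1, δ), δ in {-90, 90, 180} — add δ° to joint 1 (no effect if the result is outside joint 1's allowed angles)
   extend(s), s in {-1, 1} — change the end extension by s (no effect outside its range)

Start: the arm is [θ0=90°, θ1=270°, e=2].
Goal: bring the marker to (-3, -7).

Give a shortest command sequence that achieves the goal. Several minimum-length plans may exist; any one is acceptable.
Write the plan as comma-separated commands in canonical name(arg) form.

rotate(0, 90), extend(1), rotate(1, 180)

from: [θ0=90°, θ1=270°, e=2]
1. rotate(0, 90) → [θ0=180°, θ1=270°, e=2]
2. extend(1) → [θ0=180°, θ1=270°, e=3]
3. rotate(1, 180) → [θ0=180°, θ1=90°, e=3]
shorter routes all fall short; 3 is best.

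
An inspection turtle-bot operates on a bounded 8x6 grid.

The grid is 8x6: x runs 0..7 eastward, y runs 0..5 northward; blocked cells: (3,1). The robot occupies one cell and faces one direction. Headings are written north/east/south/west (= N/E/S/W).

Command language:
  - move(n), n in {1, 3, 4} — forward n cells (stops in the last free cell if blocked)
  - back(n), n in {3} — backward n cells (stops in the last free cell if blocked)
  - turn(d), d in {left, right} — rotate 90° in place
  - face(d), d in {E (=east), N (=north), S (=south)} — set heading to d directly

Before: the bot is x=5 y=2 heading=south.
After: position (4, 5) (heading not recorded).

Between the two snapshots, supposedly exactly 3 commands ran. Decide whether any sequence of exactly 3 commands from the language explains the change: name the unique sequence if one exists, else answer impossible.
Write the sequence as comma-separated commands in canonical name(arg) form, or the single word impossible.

back(3), turn(right), move(1)

key: order matters: swapping back(3) and move(1) lands elsewhere
start: x=5 y=2 heading=south
1. back(3) → x=5 y=5 heading=south
2. turn(right) → x=5 y=5 heading=west
3. move(1) → x=4 y=5 heading=west
no rival 3-sequence matches.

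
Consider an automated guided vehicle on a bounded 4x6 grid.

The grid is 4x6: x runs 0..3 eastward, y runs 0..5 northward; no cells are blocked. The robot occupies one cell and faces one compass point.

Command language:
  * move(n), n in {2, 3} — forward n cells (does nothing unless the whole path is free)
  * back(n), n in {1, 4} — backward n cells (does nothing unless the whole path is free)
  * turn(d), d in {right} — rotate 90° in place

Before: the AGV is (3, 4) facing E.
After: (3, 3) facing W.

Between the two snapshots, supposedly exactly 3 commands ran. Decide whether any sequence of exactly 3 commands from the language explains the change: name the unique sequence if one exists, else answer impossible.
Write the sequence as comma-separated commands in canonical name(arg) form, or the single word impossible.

all 125 sequences checked — none match.

impossible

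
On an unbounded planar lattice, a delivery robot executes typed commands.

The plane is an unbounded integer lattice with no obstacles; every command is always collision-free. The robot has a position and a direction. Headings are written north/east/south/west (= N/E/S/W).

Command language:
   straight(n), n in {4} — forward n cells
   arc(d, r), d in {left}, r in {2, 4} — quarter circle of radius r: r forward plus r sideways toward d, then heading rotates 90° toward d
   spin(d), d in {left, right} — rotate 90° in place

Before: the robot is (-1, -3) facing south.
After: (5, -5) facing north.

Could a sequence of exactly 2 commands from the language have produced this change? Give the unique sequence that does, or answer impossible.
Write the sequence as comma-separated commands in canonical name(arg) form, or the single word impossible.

key: running arc(left, 2) before arc(left, 4) would end elsewhere — order is forced
begin: (-1, -3) facing south
t=1 arc(left, 4) ⇒ (3, -7) facing east
t=2 arc(left, 2) ⇒ (5, -5) facing north
uniquely the one of 25 2-step routes that fits.

arc(left, 4), arc(left, 2)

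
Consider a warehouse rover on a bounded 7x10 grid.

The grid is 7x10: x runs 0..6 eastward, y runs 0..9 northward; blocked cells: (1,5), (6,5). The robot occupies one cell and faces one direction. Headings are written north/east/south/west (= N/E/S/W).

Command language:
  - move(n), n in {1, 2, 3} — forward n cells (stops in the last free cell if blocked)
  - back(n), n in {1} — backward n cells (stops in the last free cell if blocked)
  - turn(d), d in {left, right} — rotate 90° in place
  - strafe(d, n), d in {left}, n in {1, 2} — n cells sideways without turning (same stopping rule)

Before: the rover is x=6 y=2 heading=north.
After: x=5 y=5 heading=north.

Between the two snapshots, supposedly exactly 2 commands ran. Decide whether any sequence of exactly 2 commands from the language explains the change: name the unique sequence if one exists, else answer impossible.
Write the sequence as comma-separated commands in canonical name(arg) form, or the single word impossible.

strafe(left, 1), move(3)

key: still facing N at the end — nothing in the sequence rotates
initial: x=6 y=2 heading=north
[1] after strafe(left, 1): x=5 y=2 heading=north
[2] after move(3): x=5 y=5 heading=north
uniquely the one of 64 2-step routes that fits.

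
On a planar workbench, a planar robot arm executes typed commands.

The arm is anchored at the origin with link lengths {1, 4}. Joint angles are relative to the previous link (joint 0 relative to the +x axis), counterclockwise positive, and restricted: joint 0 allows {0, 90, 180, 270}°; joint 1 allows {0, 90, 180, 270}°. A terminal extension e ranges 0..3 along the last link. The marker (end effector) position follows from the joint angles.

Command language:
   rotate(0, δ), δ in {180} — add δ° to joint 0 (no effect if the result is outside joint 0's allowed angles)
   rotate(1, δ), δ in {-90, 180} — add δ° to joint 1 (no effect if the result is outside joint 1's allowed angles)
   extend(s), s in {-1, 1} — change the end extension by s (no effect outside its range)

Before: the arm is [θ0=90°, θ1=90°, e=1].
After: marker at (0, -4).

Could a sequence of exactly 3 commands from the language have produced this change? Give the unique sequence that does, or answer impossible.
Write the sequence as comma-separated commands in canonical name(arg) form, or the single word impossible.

initial: [θ0=90°, θ1=90°, e=1]
[1] after rotate(1, -90): [θ0=90°, θ1=0°, e=1]
[2] after rotate(1, -90): [θ0=90°, θ1=270°, e=1]
[3] after rotate(1, -90): [θ0=90°, θ1=180°, e=1]
uniquely the one of 125 3-step routes that fits.

rotate(1, -90), rotate(1, -90), rotate(1, -90)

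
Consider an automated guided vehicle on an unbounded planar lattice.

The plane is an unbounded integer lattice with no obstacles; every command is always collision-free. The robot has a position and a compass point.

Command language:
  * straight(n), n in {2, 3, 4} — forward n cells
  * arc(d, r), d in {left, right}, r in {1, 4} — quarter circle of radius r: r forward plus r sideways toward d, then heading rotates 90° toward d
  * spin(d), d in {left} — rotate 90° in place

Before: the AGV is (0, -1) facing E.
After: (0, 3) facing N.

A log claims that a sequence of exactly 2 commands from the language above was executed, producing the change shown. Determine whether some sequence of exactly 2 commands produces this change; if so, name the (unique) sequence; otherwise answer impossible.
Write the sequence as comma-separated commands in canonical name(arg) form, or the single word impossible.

spin(left), straight(4)

key: cell and facing (now N) both changed — the 2 commands mix motion and turning
start: (0, -1) facing E
[1] after spin(left): (0, -1) facing N
[2] after straight(4): (0, 3) facing N
all 64 alternatives checked — unique.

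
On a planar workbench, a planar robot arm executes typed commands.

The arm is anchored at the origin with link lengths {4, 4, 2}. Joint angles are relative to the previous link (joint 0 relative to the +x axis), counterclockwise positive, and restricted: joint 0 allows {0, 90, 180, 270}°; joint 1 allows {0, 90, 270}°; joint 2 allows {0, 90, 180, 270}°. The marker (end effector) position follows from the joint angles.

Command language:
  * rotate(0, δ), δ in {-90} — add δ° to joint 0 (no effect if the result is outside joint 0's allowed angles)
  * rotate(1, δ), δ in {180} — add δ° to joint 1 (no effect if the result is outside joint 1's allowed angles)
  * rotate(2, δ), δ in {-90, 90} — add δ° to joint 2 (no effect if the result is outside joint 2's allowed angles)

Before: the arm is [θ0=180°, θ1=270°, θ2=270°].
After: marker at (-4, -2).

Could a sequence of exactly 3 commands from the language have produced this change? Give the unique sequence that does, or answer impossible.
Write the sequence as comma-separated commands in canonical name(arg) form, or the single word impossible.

initial: [θ0=180°, θ1=270°, θ2=270°]
t=1 rotate(0, -90) ⇒ [θ0=90°, θ1=270°, θ2=270°]
t=2 rotate(0, -90) ⇒ [θ0=0°, θ1=270°, θ2=270°]
t=3 rotate(0, -90) ⇒ [θ0=270°, θ1=270°, θ2=270°]
uniquely the one of 64 3-step routes that fits.

rotate(0, -90), rotate(0, -90), rotate(0, -90)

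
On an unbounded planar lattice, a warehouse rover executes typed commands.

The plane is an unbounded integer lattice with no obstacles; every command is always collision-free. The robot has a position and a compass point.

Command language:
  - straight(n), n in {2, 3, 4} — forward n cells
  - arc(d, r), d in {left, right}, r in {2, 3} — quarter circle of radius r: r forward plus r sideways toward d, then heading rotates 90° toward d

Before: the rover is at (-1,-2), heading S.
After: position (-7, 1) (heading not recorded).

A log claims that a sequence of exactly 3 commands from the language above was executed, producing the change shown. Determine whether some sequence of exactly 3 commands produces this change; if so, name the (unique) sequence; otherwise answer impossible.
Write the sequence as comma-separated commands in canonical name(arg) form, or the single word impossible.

key: running straight(3) before arc(right, 3) would end elsewhere — order is forced
begin: at (-1,-2), heading S
t=1 arc(right, 3) ⇒ at (-4,-5), heading W
t=2 arc(right, 3) ⇒ at (-7,-2), heading N
t=3 straight(3) ⇒ at (-7,1), heading N
all 343 alternatives checked — unique.

arc(right, 3), arc(right, 3), straight(3)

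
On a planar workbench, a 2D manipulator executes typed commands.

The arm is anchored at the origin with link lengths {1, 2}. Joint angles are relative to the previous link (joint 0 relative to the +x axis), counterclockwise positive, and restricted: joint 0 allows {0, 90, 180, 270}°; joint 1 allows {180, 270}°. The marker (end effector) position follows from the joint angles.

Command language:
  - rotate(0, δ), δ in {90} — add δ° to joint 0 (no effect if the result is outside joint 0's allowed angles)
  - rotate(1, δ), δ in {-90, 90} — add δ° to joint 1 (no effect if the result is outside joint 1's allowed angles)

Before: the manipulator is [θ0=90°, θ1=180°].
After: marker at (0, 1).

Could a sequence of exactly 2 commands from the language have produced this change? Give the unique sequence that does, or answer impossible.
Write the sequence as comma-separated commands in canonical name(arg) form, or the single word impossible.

rotate(0, 90), rotate(0, 90)

from: [θ0=90°, θ1=180°]
1. rotate(0, 90) → [θ0=180°, θ1=180°]
2. rotate(0, 90) → [θ0=270°, θ1=180°]
no other 2-command option fits: unique.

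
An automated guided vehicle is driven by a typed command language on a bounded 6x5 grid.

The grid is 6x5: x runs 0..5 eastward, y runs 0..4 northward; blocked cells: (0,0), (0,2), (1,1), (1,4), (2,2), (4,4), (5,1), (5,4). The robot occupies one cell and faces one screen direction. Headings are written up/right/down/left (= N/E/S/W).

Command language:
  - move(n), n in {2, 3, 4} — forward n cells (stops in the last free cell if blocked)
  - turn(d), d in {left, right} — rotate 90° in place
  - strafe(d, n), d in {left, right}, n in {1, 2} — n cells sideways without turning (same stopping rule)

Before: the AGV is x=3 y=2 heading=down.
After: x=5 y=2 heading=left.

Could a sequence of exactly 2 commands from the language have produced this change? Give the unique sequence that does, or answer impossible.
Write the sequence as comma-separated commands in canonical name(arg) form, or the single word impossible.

strafe(left, 2), turn(right)

key: order matters: swapping strafe(left, 2) and turn(right) lands elsewhere
t0: x=3 y=2 heading=down
step 1 (strafe(left, 2)): x=5 y=2 heading=down
step 2 (turn(right)): x=5 y=2 heading=left
no other 2-command option fits: unique.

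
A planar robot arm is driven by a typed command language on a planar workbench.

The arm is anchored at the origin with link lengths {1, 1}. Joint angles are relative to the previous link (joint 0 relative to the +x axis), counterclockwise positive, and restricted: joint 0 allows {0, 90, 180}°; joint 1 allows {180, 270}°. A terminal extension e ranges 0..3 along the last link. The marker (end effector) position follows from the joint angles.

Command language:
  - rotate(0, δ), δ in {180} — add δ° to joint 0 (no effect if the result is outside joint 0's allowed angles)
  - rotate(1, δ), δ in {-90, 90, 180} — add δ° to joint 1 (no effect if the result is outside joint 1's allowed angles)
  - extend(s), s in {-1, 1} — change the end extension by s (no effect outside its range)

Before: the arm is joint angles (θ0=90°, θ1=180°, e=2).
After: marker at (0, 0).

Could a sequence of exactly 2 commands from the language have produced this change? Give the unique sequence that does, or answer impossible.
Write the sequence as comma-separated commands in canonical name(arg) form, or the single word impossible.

extend(-1), extend(-1)

start: joint angles (θ0=90°, θ1=180°, e=2)
1. extend(-1) → joint angles (θ0=90°, θ1=180°, e=1)
2. extend(-1) → joint angles (θ0=90°, θ1=180°, e=0)
uniquely the one of 36 2-step routes that fits.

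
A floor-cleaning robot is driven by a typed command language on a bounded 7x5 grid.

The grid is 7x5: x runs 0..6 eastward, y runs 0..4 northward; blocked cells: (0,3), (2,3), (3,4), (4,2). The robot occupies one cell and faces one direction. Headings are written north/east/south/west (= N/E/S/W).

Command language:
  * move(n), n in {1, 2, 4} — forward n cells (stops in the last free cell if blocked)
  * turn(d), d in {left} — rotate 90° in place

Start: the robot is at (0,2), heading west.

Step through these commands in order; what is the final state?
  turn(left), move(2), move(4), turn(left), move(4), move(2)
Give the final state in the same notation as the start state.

at (6,0), heading east

from: at (0,2), heading west
1. turn(left) → at (0,2), heading south
2. move(2) → at (0,0), heading south
3. move(4) → at (0,0), heading south
4. turn(left) → at (0,0), heading east
5. move(4) → at (4,0), heading east
6. move(2) → at (6,0), heading east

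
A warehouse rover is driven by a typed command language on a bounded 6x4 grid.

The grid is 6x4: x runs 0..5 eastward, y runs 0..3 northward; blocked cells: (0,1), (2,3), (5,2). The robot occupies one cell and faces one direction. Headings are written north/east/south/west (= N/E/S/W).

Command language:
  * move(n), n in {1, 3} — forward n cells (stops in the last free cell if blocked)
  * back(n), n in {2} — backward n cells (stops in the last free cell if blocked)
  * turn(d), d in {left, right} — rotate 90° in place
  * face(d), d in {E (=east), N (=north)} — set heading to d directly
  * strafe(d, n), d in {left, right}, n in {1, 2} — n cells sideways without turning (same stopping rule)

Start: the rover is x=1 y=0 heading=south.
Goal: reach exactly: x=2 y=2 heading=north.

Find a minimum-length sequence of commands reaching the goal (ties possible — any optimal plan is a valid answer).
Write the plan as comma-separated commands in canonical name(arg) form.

back(2), strafe(left, 1), face(N)

from: x=1 y=0 heading=south
step 1 (back(2)): x=1 y=2 heading=south
step 2 (strafe(left, 1)): x=2 y=2 heading=south
step 3 (face(N)): x=2 y=2 heading=north
nothing shorter than 3 reaches the goal.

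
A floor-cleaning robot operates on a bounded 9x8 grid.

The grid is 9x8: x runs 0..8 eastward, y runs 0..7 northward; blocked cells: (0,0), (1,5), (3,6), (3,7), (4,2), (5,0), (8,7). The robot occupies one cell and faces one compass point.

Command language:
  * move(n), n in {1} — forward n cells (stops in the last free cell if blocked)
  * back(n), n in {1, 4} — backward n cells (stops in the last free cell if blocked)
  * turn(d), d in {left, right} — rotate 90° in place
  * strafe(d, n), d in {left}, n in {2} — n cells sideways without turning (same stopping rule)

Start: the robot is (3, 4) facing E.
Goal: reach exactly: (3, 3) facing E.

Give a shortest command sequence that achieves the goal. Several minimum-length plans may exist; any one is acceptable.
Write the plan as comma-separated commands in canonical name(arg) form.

turn(left), back(1), turn(right)

from: (3, 4) facing E
step 1 (turn(left)): (3, 4) facing N
step 2 (back(1)): (3, 3) facing N
step 3 (turn(right)): (3, 3) facing E
minimal: 3 command(s), checked below 3.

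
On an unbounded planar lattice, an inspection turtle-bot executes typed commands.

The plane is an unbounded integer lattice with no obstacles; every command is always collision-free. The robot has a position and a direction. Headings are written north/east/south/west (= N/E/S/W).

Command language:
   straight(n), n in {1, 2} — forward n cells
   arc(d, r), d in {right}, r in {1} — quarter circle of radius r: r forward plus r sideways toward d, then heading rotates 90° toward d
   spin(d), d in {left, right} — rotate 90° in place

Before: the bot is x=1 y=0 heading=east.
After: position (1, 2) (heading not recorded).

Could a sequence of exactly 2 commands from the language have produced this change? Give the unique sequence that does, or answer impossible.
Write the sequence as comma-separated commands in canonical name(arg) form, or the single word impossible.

spin(left), straight(2)

key: running straight(2) before spin(left) would end elsewhere — order is forced
initial: x=1 y=0 heading=east
1. spin(left) → x=1 y=0 heading=north
2. straight(2) → x=1 y=2 heading=north
no other 2-command option fits: unique.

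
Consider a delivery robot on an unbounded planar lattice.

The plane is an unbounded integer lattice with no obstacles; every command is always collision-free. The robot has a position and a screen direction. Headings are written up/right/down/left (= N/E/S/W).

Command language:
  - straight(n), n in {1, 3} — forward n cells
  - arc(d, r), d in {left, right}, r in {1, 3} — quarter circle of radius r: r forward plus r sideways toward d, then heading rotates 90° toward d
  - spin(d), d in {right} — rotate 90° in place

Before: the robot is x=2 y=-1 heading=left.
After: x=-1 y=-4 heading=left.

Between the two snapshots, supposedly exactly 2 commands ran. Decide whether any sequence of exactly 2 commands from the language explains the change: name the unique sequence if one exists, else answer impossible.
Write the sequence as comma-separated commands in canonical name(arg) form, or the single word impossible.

key: running spin(right) before arc(left, 3) would end elsewhere — order is forced
begin: x=2 y=-1 heading=left
[1] after arc(left, 3): x=-1 y=-4 heading=down
[2] after spin(right): x=-1 y=-4 heading=left
no other 2-command option fits: unique.

arc(left, 3), spin(right)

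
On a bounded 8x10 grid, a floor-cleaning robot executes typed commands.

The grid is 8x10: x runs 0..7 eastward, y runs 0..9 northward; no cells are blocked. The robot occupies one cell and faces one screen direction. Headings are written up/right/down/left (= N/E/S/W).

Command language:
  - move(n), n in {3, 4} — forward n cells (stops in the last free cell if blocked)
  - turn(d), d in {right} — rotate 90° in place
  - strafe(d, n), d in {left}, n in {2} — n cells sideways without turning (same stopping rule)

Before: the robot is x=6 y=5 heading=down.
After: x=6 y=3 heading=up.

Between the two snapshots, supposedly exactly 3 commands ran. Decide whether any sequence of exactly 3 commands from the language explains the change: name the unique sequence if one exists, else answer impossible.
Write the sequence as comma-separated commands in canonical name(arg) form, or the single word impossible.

key: cell and facing (now N) both changed — the 3 commands mix motion and turning
t0: x=6 y=5 heading=down
step 1 (turn(right)): x=6 y=5 heading=left
step 2 (strafe(left, 2)): x=6 y=3 heading=left
step 3 (turn(right)): x=6 y=3 heading=up
all 64 alternatives checked — unique.

turn(right), strafe(left, 2), turn(right)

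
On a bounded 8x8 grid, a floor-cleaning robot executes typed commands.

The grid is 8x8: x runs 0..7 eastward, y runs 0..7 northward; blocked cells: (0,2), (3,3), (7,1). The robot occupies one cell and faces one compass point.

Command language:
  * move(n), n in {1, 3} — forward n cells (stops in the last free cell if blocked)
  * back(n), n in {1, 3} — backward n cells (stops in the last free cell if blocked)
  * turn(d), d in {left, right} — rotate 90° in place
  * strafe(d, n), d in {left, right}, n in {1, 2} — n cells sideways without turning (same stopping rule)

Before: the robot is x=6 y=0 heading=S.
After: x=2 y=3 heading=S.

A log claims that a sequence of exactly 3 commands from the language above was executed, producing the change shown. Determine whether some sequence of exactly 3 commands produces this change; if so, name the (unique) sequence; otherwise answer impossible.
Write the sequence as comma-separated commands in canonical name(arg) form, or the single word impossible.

strafe(right, 2), strafe(right, 2), back(3)

key: still facing S at the end — nothing in the sequence rotates
begin: x=6 y=0 heading=S
t=1 strafe(right, 2) ⇒ x=4 y=0 heading=S
t=2 strafe(right, 2) ⇒ x=2 y=0 heading=S
t=3 back(3) ⇒ x=2 y=3 heading=S
no other 3-command option fits: unique.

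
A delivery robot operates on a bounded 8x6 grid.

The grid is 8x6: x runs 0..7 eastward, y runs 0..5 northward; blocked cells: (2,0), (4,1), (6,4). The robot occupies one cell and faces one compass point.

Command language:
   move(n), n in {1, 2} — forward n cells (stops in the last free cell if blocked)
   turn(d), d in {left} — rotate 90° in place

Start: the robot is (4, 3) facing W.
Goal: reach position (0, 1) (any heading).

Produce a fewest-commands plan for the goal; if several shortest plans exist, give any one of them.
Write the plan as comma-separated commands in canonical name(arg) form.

move(2), move(2), turn(left), move(2)

begin: (4, 3) facing W
1. move(2) → (2, 3) facing W
2. move(2) → (0, 3) facing W
3. turn(left) → (0, 3) facing S
4. move(2) → (0, 1) facing S
minimal: 4 command(s), checked below 4.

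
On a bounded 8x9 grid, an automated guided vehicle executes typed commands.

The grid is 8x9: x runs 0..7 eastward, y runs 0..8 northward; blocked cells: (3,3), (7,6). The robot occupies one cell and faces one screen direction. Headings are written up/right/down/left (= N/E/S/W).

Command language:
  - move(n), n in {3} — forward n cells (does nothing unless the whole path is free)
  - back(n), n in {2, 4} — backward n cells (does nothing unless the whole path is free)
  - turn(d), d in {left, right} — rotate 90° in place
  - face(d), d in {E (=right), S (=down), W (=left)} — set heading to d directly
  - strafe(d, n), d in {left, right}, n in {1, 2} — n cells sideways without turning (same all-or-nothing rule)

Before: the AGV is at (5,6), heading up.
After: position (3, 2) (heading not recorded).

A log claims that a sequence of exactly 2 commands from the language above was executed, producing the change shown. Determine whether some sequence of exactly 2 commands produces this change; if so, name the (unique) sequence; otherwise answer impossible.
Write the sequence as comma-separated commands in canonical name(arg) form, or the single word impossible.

key: order matters: swapping back(4) and strafe(left, 2) lands elsewhere
t0: at (5,6), heading up
[1] after back(4): at (5,2), heading up
[2] after strafe(left, 2): at (3,2), heading up
uniquely the one of 144 2-step routes that fits.

back(4), strafe(left, 2)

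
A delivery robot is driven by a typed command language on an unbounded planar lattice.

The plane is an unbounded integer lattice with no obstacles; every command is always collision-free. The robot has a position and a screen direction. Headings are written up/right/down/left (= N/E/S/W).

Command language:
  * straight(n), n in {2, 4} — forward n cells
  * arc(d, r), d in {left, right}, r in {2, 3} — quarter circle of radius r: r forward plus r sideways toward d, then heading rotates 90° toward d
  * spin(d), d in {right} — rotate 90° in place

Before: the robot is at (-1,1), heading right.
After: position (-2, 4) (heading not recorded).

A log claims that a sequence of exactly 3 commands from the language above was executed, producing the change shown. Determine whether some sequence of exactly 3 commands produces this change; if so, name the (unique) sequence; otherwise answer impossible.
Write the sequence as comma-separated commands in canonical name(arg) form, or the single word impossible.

key: order matters: swapping arc(left, 3) and arc(left, 2) lands elsewhere
from: at (-1,1), heading right
1. arc(left, 3) → at (2,4), heading up
2. arc(left, 2) → at (0,6), heading left
3. arc(left, 2) → at (-2,4), heading down
no rival 3-sequence matches.

arc(left, 3), arc(left, 2), arc(left, 2)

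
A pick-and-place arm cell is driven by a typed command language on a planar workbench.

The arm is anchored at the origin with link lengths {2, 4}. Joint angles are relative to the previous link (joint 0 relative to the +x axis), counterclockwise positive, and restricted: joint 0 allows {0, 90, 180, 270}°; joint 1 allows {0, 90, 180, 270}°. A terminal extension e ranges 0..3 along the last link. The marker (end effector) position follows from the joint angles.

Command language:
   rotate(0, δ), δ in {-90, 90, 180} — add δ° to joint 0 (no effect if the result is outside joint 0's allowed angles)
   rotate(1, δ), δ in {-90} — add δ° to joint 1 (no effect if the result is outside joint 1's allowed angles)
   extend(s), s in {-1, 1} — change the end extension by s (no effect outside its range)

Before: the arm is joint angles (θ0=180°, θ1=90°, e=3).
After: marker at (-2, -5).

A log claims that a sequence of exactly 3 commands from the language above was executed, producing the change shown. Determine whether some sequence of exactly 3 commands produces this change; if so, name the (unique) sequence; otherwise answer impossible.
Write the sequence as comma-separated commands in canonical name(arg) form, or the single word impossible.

key: order matters: swapping extend(1) and extend(-1) lands elsewhere
t0: joint angles (θ0=180°, θ1=90°, e=3)
t=1 extend(1) ⇒ joint angles (θ0=180°, θ1=90°, e=3)
t=2 extend(-1) ⇒ joint angles (θ0=180°, θ1=90°, e=2)
t=3 extend(-1) ⇒ joint angles (θ0=180°, θ1=90°, e=1)
all 216 alternatives checked — unique.

extend(1), extend(-1), extend(-1)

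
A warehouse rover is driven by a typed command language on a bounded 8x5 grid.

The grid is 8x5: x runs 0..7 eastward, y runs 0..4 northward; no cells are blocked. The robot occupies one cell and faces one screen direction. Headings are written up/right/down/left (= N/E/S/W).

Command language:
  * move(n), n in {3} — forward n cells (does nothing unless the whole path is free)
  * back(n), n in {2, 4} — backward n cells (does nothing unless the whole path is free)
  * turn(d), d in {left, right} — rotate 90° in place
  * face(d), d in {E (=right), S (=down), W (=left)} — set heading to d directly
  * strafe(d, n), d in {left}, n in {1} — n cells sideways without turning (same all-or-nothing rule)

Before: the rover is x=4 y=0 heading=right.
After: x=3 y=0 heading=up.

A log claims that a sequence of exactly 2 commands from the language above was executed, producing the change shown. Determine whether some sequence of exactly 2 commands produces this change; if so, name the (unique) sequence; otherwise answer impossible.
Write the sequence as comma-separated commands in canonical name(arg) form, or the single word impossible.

key: order matters: swapping turn(left) and strafe(left, 1) lands elsewhere
start: x=4 y=0 heading=right
step 1 (turn(left)): x=4 y=0 heading=up
step 2 (strafe(left, 1)): x=3 y=0 heading=up
all 81 alternatives checked — unique.

turn(left), strafe(left, 1)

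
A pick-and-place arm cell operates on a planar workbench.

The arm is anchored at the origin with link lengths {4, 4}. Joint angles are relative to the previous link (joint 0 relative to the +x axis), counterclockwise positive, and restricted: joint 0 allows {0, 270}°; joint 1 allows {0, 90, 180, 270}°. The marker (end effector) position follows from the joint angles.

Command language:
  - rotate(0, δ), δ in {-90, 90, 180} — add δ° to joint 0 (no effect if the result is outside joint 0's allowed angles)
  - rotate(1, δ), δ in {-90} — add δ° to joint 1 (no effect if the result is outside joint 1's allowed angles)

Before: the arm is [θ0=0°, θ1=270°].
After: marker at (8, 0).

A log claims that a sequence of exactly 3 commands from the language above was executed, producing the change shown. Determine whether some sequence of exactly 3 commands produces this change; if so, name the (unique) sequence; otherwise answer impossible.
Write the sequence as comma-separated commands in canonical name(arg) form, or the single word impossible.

begin: [θ0=0°, θ1=270°]
1. rotate(1, -90) → [θ0=0°, θ1=180°]
2. rotate(1, -90) → [θ0=0°, θ1=90°]
3. rotate(1, -90) → [θ0=0°, θ1=0°]
uniquely the one of 64 3-step routes that fits.

rotate(1, -90), rotate(1, -90), rotate(1, -90)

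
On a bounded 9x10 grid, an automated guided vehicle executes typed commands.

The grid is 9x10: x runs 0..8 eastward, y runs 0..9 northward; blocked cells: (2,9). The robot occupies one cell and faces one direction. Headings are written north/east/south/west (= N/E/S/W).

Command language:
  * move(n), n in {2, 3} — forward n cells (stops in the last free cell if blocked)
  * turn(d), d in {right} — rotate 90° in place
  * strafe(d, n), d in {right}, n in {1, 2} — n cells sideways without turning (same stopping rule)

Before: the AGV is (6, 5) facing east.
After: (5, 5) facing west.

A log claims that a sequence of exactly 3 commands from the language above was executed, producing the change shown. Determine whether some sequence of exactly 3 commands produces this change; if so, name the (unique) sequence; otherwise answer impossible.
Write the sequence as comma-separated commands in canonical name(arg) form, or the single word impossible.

key: position moved to (5,5) AND the heading swung to W — translation plus rotation needed
start: (6, 5) facing east
t=1 turn(right) ⇒ (6, 5) facing south
t=2 strafe(right, 1) ⇒ (5, 5) facing south
t=3 turn(right) ⇒ (5, 5) facing west
no rival 3-sequence matches.

turn(right), strafe(right, 1), turn(right)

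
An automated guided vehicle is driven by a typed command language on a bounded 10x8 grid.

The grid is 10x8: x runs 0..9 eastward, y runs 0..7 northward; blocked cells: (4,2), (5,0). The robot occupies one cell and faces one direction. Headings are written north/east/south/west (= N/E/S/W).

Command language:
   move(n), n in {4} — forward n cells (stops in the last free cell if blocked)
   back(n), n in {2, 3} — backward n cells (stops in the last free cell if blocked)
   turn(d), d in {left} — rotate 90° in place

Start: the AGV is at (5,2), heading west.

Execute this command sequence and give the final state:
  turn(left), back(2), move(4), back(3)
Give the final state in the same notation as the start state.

at (5,4), heading south

initial: at (5,2), heading west
1. turn(left) → at (5,2), heading south
2. back(2) → at (5,4), heading south
3. move(4) → at (5,1), heading south
4. back(3) → at (5,4), heading south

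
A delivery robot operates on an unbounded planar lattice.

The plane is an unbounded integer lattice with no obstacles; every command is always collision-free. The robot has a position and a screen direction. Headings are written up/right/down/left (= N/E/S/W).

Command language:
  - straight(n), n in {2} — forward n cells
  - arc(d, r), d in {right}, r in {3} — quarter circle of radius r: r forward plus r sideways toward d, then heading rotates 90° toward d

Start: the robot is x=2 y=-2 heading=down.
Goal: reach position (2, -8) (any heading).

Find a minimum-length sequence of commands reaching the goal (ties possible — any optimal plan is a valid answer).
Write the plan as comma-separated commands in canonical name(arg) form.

straight(2), straight(2), straight(2)

initial: x=2 y=-2 heading=down
step 1 (straight(2)): x=2 y=-4 heading=down
step 2 (straight(2)): x=2 y=-6 heading=down
step 3 (straight(2)): x=2 y=-8 heading=down
shorter routes all fall short; 3 is best.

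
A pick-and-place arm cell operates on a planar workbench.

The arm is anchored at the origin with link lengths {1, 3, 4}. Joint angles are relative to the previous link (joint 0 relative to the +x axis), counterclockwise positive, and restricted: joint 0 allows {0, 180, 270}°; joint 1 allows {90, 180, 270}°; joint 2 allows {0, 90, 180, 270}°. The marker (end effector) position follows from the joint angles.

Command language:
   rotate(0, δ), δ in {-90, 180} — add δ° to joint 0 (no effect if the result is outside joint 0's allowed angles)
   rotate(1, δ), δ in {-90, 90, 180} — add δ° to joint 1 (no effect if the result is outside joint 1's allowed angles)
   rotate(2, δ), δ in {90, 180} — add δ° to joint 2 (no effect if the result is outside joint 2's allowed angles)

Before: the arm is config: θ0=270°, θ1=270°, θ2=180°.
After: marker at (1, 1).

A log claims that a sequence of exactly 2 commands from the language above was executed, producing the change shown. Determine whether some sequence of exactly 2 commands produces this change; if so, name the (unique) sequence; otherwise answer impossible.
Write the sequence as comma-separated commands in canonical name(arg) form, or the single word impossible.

rotate(0, -90), rotate(0, 180)

key: order matters: swapping rotate(0, -90) and rotate(0, 180) lands elsewhere
initial: config: θ0=270°, θ1=270°, θ2=180°
t=1 rotate(0, -90) ⇒ config: θ0=180°, θ1=270°, θ2=180°
t=2 rotate(0, 180) ⇒ config: θ0=0°, θ1=270°, θ2=180°
no rival 2-sequence matches.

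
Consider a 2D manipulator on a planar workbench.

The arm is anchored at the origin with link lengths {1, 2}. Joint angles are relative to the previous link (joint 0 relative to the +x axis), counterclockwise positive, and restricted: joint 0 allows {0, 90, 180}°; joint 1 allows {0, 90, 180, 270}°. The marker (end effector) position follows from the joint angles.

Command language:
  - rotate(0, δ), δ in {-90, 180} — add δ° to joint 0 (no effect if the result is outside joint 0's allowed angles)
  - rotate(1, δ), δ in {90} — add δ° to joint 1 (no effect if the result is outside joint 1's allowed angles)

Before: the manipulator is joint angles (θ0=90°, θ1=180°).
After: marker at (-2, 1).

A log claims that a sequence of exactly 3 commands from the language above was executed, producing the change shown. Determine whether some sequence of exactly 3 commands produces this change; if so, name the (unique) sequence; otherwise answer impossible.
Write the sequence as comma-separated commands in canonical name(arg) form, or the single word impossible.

rotate(1, 90), rotate(1, 90), rotate(1, 90)

initial: joint angles (θ0=90°, θ1=180°)
[1] after rotate(1, 90): joint angles (θ0=90°, θ1=270°)
[2] after rotate(1, 90): joint angles (θ0=90°, θ1=0°)
[3] after rotate(1, 90): joint angles (θ0=90°, θ1=90°)
no other 3-command option fits: unique.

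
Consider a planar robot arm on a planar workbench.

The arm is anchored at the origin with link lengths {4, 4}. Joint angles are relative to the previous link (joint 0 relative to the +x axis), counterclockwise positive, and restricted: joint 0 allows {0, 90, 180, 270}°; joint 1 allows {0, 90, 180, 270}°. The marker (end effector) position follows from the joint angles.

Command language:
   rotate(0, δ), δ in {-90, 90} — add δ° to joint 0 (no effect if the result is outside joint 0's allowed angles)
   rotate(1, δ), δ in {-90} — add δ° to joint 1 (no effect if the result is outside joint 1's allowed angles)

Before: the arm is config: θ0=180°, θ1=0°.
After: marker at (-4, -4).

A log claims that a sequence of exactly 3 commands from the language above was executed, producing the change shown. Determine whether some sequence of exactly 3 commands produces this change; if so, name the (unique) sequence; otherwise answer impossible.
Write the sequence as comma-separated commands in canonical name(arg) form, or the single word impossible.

rotate(1, -90), rotate(1, -90), rotate(1, -90)

start: config: θ0=180°, θ1=0°
t=1 rotate(1, -90) ⇒ config: θ0=180°, θ1=270°
t=2 rotate(1, -90) ⇒ config: θ0=180°, θ1=180°
t=3 rotate(1, -90) ⇒ config: θ0=180°, θ1=90°
uniquely the one of 27 3-step routes that fits.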